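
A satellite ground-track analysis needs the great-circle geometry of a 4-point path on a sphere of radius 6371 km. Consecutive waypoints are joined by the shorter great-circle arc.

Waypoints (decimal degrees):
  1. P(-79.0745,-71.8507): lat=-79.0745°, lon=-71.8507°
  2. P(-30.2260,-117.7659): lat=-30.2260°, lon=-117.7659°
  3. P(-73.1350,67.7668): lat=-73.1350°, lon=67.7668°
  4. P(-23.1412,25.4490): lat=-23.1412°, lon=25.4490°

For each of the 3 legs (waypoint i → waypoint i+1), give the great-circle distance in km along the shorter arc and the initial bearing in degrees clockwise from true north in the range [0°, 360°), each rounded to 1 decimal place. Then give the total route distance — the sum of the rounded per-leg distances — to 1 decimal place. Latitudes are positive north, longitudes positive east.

Leg 1: dist=5842.1 km, bearing=308.6°
Leg 2: dist=8514.2 km, bearing=181.6°
Leg 3: dist=6117.4 km, bearing=310.9°
Total: 20473.7 km

Leg 1: φ1=-1.3801104, φ2=-0.5275432, Δφ=0.8525672, Δλ=-0.8013714 rad; a=sin²(Δφ/2)+cosφ1·cosφ2·sin²(Δλ/2)=0.1958888400; c=2·atan2(√a, √(1-a))=0.916977212; dist=6371·c=5842.062 ≈ 5842.1 km; running total=5842.1 km
Leg 1 bearing: y=sinΔλ·cosφ2=-0.62065398, x=cosφ1·sinφ2-sinφ1·cosφ2·cosΔλ=0.49482750; θ=atan2(y, x)=-51.4358° <0 so +360° → 308.5642° ≈ 308.6°
Leg 2: φ1=-0.5275432, φ2=-1.2764465, Δφ=-0.7489033, Δλ=3.2381565 rad; a=sin²(Δφ/2)+cosφ1·cosφ2·sin²(Δλ/2)=0.3838732431; c=2·atan2(√a, √(1-a))=1.336402414; dist=6371·c=8514.220 ≈ 8514.2 km; running total=14356.3 km
Leg 2 bearing: y=sinΔλ·cosφ2=-0.02797135, x=cosφ1·sinφ2-sinφ1·cosφ2·cosΔλ=-0.97225301; θ=atan2(y, x)=-178.3521° <0 so +360° → 181.6479° ≈ 181.6°
Leg 3: φ1=-1.2764465, φ2=-0.4038901, Δφ=0.8725564, Δλ=-0.7385849 rad; a=sin²(Δφ/2)+cosφ1·cosφ2·sin²(Δλ/2)=0.2133225412; c=2·atan2(√a, √(1-a))=0.960201488; dist=6371·c=6117.444 ≈ 6117.4 km; running total=20473.7 km
Leg 3 bearing: y=sinΔλ·cosφ2=-0.61907261, x=cosφ1·sinφ2-sinφ1·cosφ2·cosΔλ=0.53666865; θ=atan2(y, x)=-49.0783° <0 so +360° → 310.9217° ≈ 310.9°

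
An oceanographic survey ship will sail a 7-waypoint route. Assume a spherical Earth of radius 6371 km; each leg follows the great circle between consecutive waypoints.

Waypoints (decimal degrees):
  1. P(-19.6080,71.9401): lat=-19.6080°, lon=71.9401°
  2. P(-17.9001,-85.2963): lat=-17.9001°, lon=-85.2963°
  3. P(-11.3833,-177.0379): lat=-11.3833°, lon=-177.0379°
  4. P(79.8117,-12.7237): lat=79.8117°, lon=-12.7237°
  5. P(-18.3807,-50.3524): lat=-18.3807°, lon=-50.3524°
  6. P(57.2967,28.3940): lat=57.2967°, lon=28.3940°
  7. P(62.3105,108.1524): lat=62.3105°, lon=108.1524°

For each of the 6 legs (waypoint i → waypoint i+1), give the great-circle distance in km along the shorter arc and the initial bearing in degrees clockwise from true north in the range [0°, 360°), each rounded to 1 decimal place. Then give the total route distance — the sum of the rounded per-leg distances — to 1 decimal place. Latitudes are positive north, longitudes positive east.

Leg 1: dist=15160.3 km, bearing=212.2°
Leg 2: dist=9801.6 km, bearing=258.6°
Leg 3: dist=12362.0 km, bearing=2.9°
Leg 4: dist=11143.9 km, bearing=216.1°
Leg 5: dist=11065.4 km, bearing=32.5°
Leg 6: dist=4207.4 km, bearing=48.2°
Total: 63740.6 km

Leg 1: φ1=-0.3422242, φ2=-0.3124157, Δφ=0.0298085, Δλ=-2.7442929 rad; a=sin²(Δφ/2)+cosφ1·cosφ2·sin²(Δλ/2)=0.8617225098; c=2·atan2(√a, √(1-a))=2.379575707; dist=6371·c=15160.277 ≈ 15160.3 km; running total=15160.3 km
Leg 1 bearing: y=sinΔλ·cosφ2=-0.36820007, x=cosφ1·sinφ2-sinφ1·cosφ2·cosΔλ=-0.58400001; θ=atan2(y, x)=-147.7694° <0 so +360° → 212.2306° ≈ 212.2°
Leg 2: φ1=-0.3124157, φ2=-0.1986761, Δφ=0.1137396, Δλ=-1.6011930 rad; a=sin²(Δφ/2)+cosφ1·cosφ2·sin²(Δλ/2)=0.4838440540; c=2·atan2(√a, √(1-a))=1.538478809; dist=6371·c=9801.648 ≈ 9801.6 km; running total=24961.9 km
Leg 2 bearing: y=sinΔλ·cosφ2=-0.97987589, x=cosφ1·sinφ2-sinφ1·cosφ2·cosΔλ=-0.19697509; θ=atan2(y, x)=-101.3661° <0 so +360° → 258.6339° ≈ 258.6°
Leg 3: φ1=-0.1986761, φ2=1.3929769, Δφ=1.5916530, Δλ=2.8678238 rad; a=sin²(Δφ/2)+cosφ1·cosφ2·sin²(Δλ/2)=0.6806029285; c=2·atan2(√a, √(1-a))=1.940357060; dist=6371·c=12362.015 ≈ 12362.0 km; running total=37323.9 km
Leg 3 bearing: y=sinΔλ·cosφ2=0.04782262, x=cosφ1·sinφ2-sinφ1·cosφ2·cosΔλ=0.93125900; θ=atan2(y, x)=2.9397° ≈ 2.9°
Leg 4: φ1=1.3929769, φ2=-0.3208037, Δφ=-1.7137807, Δλ=-0.6567447 rad; a=sin²(Δφ/2)+cosφ1·cosφ2·sin²(Δλ/2)=0.5887075654; c=2·atan2(√a, √(1-a))=1.749155617; dist=6371·c=11143.870 ≈ 11143.9 km; running total=48467.8 km
Leg 4 bearing: y=sinΔλ·cosφ2=-0.57939350, x=cosφ1·sinφ2-sinφ1·cosφ2·cosΔλ=-0.79550427; θ=atan2(y, x)=-143.9328° <0 so +360° → 216.0672° ≈ 216.1°
Leg 5: φ1=-0.3208037, φ2=1.0000161, Δφ=1.3208198, Δλ=1.3743840 rad; a=sin²(Δφ/2)+cosφ1·cosφ2·sin²(Δλ/2)=0.5826420446; c=2·atan2(√a, √(1-a))=1.736842382; dist=6371·c=11065.423 ≈ 11065.4 km; running total=59533.2 km
Leg 5 bearing: y=sinΔλ·cosφ2=0.52990067, x=cosφ1·sinφ2-sinφ1·cosφ2·cosΔλ=0.83179712; θ=atan2(y, x)=32.4994° ≈ 32.5°
Leg 6: φ1=1.0000161, φ2=1.0875234, Δφ=0.0875073, Δλ=1.3920467 rad; a=sin²(Δφ/2)+cosφ1·cosφ2·sin²(Δλ/2)=0.1051245426; c=2·atan2(√a, √(1-a))=0.660393490; dist=6371·c=4207.367 ≈ 4207.4 km; running total=63740.6 km
Leg 6 bearing: y=sinΔλ·cosφ2=0.45727593, x=cosφ1·sinφ2-sinφ1·cosφ2·cosΔλ=0.40889144; θ=atan2(y, x)=48.1972° ≈ 48.2°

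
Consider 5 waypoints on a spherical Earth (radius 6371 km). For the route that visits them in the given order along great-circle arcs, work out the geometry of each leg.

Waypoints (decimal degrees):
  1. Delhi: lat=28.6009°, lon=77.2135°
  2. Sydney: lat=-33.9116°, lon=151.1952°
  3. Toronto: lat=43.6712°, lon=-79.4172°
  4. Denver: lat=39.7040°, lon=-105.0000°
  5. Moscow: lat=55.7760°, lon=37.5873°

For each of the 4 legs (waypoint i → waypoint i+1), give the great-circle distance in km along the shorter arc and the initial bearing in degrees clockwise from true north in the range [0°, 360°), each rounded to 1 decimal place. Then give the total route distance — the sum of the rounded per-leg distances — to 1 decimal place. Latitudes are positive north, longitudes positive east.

Leg 1: dist=10428.4 km, bearing=126.9°
Leg 2: dist=15568.5 km, bearing=60.4°
Leg 3: dist=2160.5 km, bearing=267.1°
Leg 4: dist=8825.2 km, bearing=20.3°
Total: 36982.6 km

Leg 1: φ1=0.4991799, φ2=-0.5918691, Δφ=-1.0910489, Δλ=1.2912243 rad; a=sin²(Δφ/2)+cosφ1·cosφ2·sin²(Δλ/2)=0.5330072413; c=2·atan2(√a, √(1-a))=1.636858851; dist=6371·c=10428.428 ≈ 10428.4 km; running total=10428.4 km
Leg 1 bearing: y=sinΔλ·cosφ2=0.79767735, x=cosφ1·sinφ2-sinφ1·cosφ2·cosΔλ=-0.59946053; θ=atan2(y, x)=126.9251° ≈ 126.9°
Leg 2: φ1=-0.5918691, φ2=0.7622062, Δφ=1.3540753, Δλ=-4.0249457 rad; a=sin²(Δφ/2)+cosφ1·cosφ2·sin²(Δλ/2)=0.8830820017; c=2·atan2(√a, √(1-a))=2.443646976; dist=6371·c=15568.475 ≈ 15568.5 km; running total=25996.9 km
Leg 2 bearing: y=sinΔλ·cosφ2=0.55902861, x=cosφ1·sinφ2-sinφ1·cosφ2·cosΔλ=0.31698537; θ=atan2(y, x)=60.4455° ≈ 60.4°
Leg 3: φ1=0.7622062, φ2=0.6929655, Δφ=-0.0692407, Δλ=-0.4465041 rad; a=sin²(Δφ/2)+cosφ1·cosφ2·sin²(Δλ/2)=0.0284763963; c=2·atan2(√a, √(1-a))=0.339121689; dist=6371·c=2160.544 ≈ 2160.5 km; running total=28157.4 km
Leg 3 bearing: y=sinΔλ·cosφ2=-0.33221901, x=cosφ1·sinφ2-sinφ1·cosφ2·cosΔλ=-0.01710240; θ=atan2(y, x)=-92.9469° <0 so +360° → 267.0531° ≈ 267.1°
Leg 4: φ1=0.6929655, φ2=0.9734748, Δφ=0.2805093, Δλ=2.4886179 rad; a=sin²(Δφ/2)+cosφ1·cosφ2·sin²(Δλ/2)=0.4077424911; c=2·atan2(√a, √(1-a))=1.385217942; dist=6371·c=8825.224 ≈ 8825.2 km; running total=36982.6 km
Leg 4 bearing: y=sinΔλ·cosφ2=0.34170529, x=cosφ1·sinφ2-sinφ1·cosφ2·cosΔλ=0.92151598; θ=atan2(y, x)=20.3452° ≈ 20.3°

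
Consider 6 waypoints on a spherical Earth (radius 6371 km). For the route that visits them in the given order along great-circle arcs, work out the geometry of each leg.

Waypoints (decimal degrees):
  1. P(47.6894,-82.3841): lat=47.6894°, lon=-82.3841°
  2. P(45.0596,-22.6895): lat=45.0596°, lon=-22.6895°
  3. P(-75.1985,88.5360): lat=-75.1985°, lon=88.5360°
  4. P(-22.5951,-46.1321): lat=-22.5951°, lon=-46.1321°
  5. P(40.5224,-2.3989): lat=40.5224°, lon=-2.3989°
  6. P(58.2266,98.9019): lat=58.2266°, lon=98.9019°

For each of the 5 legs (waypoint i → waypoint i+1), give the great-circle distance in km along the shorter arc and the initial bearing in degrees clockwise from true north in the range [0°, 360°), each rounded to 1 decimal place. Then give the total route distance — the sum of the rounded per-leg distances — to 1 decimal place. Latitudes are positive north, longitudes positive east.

Leg 1: φ1=0.8323370, φ2=0.7864384, Δφ=-0.0458987, Δλ=1.0418673 rad; a=sin²(Δφ/2)+cosφ1·cosφ2·sin²(Δλ/2)=0.1183040752; c=2·atan2(√a, √(1-a))=0.702248317; dist=6371·c=4474.024 ≈ 4474.0 km; running total=4474.0 km
Leg 1 bearing: y=sinΔλ·cosφ2=0.60984386, x=cosφ1·sinφ2-sinφ1·cosφ2·cosΔλ=0.21289281; θ=atan2(y, x)=70.7562° ≈ 70.8°
Leg 2: φ1=0.7864384, φ2=-1.3124614, Δφ=-2.0988998, Δλ=1.9412512 rad; a=sin²(Δφ/2)+cosφ1·cosφ2·sin²(Δλ/2)=0.8748430418; c=2·atan2(√a, √(1-a))=2.418383936; dist=6371·c=15407.524 ≈ 15407.5 km; running total=19881.5 km
Leg 2 bearing: y=sinΔλ·cosφ2=0.23814062, x=cosφ1·sinφ2-sinφ1·cosφ2·cosΔλ=-0.61746241; θ=atan2(y, x)=158.9096° ≈ 158.9°
Leg 3: φ1=-1.3124614, φ2=-0.3943589, Δφ=0.9181025, Δλ=-2.3504017 rad; a=sin²(Δφ/2)+cosφ1·cosφ2·sin²(Δλ/2)=0.3971719206; c=2·atan2(√a, √(1-a))=1.363662176; dist=6371·c=8687.892 ≈ 8687.9 km; running total=28569.4 km
Leg 3 bearing: y=sinΔλ·cosφ2=-0.65660216, x=cosφ1·sinφ2-sinφ1·cosφ2·cosΔλ=-0.72565774; θ=atan2(y, x)=-137.8600° <0 so +360° → 222.1400° ≈ 222.1°
Leg 4: φ1=-0.3943589, φ2=0.7072493, Δφ=1.1016082, Δλ=0.7632883 rad; a=sin²(Δφ/2)+cosφ1·cosφ2·sin²(Δλ/2)=0.3712708994; c=2·atan2(√a, √(1-a))=1.310405523; dist=6371·c=8348.594 ≈ 8348.6 km; running total=36918.0 km
Leg 4 bearing: y=sinΔλ·cosφ2=0.52549401, x=cosφ1·sinφ2-sinφ1·cosφ2·cosΔλ=0.81090772; θ=atan2(y, x)=32.9445° ≈ 32.9°
Leg 5: φ1=0.7072493, φ2=1.0162459, Δφ=0.3089966, Δλ=1.7680325 rad; a=sin²(Δφ/2)+cosφ1·cosφ2·sin²(Δλ/2)=0.2630317496; c=2·atan2(√a, √(1-a))=1.077040443; dist=6371·c=6861.825 ≈ 6861.8 km; running total=43779.8 km
Leg 5 bearing: y=sinΔλ·cosφ2=0.51635216, x=cosφ1·sinφ2-sinφ1·cosφ2·cosΔλ=0.71327739; θ=atan2(y, x)=35.9013° ≈ 35.9°

Leg 1: dist=4474.0 km, bearing=70.8°
Leg 2: dist=15407.5 km, bearing=158.9°
Leg 3: dist=8687.9 km, bearing=222.1°
Leg 4: dist=8348.6 km, bearing=32.9°
Leg 5: dist=6861.8 km, bearing=35.9°
Total: 43779.8 km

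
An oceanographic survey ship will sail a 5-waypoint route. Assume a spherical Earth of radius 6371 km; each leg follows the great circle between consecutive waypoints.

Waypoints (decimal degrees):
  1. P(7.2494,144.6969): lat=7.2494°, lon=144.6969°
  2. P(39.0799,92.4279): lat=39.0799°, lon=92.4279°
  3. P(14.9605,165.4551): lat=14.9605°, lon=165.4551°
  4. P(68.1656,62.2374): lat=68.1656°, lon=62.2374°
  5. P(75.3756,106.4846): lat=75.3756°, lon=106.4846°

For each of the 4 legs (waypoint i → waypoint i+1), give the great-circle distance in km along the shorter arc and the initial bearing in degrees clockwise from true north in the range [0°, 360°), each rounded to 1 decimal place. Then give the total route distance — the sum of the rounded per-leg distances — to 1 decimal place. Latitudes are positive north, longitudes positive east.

Leg 1: φ1=0.1265259, φ2=0.6820729, Δφ=0.5555470, Δλ=-0.9122661 rad; a=sin²(Δφ/2)+cosφ1·cosφ2·sin²(Δλ/2)=0.2246033722; c=2·atan2(√a, √(1-a))=0.987481972; dist=6371·c=6291.248 ≈ 6291.2 km; running total=6291.2 km
Leg 1 bearing: y=sinΔλ·cosφ2=-0.61394427, x=cosφ1·sinφ2-sinφ1·cosφ2·cosΔλ=0.56541951; θ=atan2(y, x)=-47.3561° <0 so +360° → 312.6439° ≈ 312.6°
Leg 2: φ1=0.6820729, φ2=0.2611100, Δφ=-0.4209629, Δλ=1.2745651 rad; a=sin²(Δφ/2)+cosφ1·cosφ2·sin²(Δλ/2)=0.3091670955; c=2·atan2(√a, √(1-a))=1.179198462; dist=6371·c=7512.673 ≈ 7512.7 km; running total=13803.9 km
Leg 2 bearing: y=sinΔλ·cosφ2=0.92402387, x=cosφ1·sinφ2-sinφ1·cosφ2·cosΔλ=0.02260767; θ=atan2(y, x)=88.5985° ≈ 88.6°
Leg 3: φ1=0.2611100, φ2=1.1897142, Δφ=0.9286042, Δλ=-1.8014887 rad; a=sin²(Δφ/2)+cosφ1·cosφ2·sin²(Δλ/2)=0.4212624421; c=2·atan2(√a, √(1-a))=1.412662983; dist=6371·c=9000.076 ≈ 9000.1 km; running total=22804.0 km
Leg 3 bearing: y=sinΔλ·cosφ2=-0.36207230, x=cosφ1·sinφ2-sinφ1·cosφ2·cosΔλ=0.91875200; θ=atan2(y, x)=-21.5090° <0 so +360° → 338.4910° ≈ 338.5°
Leg 4: φ1=1.1897142, φ2=1.3155524, Δφ=0.1258382, Δλ=0.7722593 rad; a=sin²(Δφ/2)+cosφ1·cosφ2·sin²(Δλ/2)=0.0172722153; c=2·atan2(√a, √(1-a))=0.263610203; dist=6371·c=1679.461 ≈ 1679.5 km; running total=24483.5 km
Leg 4 bearing: y=sinΔλ·cosφ2=0.17617030, x=cosφ1·sinφ2-sinφ1·cosφ2·cosΔλ=0.19198846; θ=atan2(y, x)=42.5398° ≈ 42.5°

Leg 1: dist=6291.2 km, bearing=312.6°
Leg 2: dist=7512.7 km, bearing=88.6°
Leg 3: dist=9000.1 km, bearing=338.5°
Leg 4: dist=1679.5 km, bearing=42.5°
Total: 24483.5 km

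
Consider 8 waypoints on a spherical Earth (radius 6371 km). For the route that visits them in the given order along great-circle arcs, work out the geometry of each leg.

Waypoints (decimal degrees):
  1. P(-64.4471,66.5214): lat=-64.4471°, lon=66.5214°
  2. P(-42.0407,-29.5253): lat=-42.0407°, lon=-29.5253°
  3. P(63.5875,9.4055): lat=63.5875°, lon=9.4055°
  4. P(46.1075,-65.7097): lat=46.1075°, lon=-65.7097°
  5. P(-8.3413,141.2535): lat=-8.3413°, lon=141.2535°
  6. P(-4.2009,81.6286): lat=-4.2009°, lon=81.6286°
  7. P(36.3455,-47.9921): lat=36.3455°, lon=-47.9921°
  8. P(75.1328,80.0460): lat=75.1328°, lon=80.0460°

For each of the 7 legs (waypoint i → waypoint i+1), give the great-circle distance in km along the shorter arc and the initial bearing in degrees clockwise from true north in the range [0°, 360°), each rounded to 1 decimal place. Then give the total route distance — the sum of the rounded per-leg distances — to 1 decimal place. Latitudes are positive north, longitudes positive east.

Leg 1: dist=6140.3 km, bearing=244.0°
Leg 2: dist=12236.5 km, bearing=17.3°
Leg 3: dist=4843.8 km, bearing=283.5°
Leg 4: dist=15091.5 km, bearing=320.0°
Leg 5: dist=6600.9 km, bearing=270.0°
Leg 6: dist=13761.2 km, bearing=311.7°
Leg 7: dist=7066.1 km, bearing=13.0°
Total: 65740.3 km

Leg 1: φ1=-1.1248141, φ2=-0.7337486, Δφ=0.3910655, Δλ=-1.6763312 rad; a=sin²(Δφ/2)+cosφ1·cosφ2·sin²(Δλ/2)=0.2147938167; c=2·atan2(√a, √(1-a))=0.963788505; dist=6371·c=6140.297 ≈ 6140.3 km; running total=6140.3 km
Leg 1 bearing: y=sinΔλ·cosφ2=-0.73853738, x=cosφ1·sinφ2-sinφ1·cosφ2·cosΔλ=-0.35943326; θ=atan2(y, x)=-115.9514° <0 so +360° → 244.0486° ≈ 244.0°
Leg 2: φ1=-0.7337486, φ2=1.1098112, Δφ=1.8435599, Δλ=0.6794706 rad; a=sin²(Δφ/2)+cosφ1·cosφ2·sin²(Δλ/2)=0.6713827201; c=2·atan2(√a, √(1-a))=1.920655420; dist=6371·c=12236.496 ≈ 12236.5 km; running total=18376.8 km
Leg 2 bearing: y=sinΔλ·cosφ2=0.27952323, x=cosφ1·sinφ2-sinφ1·cosφ2·cosΔλ=0.89687157; θ=atan2(y, x)=17.3104° ≈ 17.3°
Leg 3: φ1=1.1098112, φ2=0.8047277, Δφ=-0.3050836, Δλ=-1.3110076 rad; a=sin²(Δφ/2)+cosφ1·cosφ2·sin²(Δλ/2)=0.1376803551; c=2·atan2(√a, √(1-a))=0.760285506; dist=6371·c=4843.779 ≈ 4843.8 km; running total=23220.6 km
Leg 3 bearing: y=sinΔλ·cosφ2=-0.67004306, x=cosφ1·sinφ2-sinφ1·cosφ2·cosΔλ=0.16105962; θ=atan2(y, x)=-76.4841° <0 so +360° → 283.5159° ≈ 283.5°
Leg 4: φ1=0.8047277, φ2=-0.1455831, Δφ=-0.9503108, Δλ=3.6121893 rad; a=sin²(Δφ/2)+cosφ1·cosφ2·sin²(Δλ/2)=0.8579748602; c=2·atan2(√a, √(1-a))=2.368779821; dist=6371·c=15091.496 ≈ 15091.5 km; running total=38312.1 km
Leg 4 bearing: y=sinΔλ·cosφ2=-0.44862164, x=cosφ1·sinφ2-sinφ1·cosφ2·cosΔλ=0.53493423; θ=atan2(y, x)=-39.9848° <0 so +360° → 320.0152° ≈ 320.0°
Leg 5: φ1=-0.1455831, φ2=-0.0733195, Δφ=0.0722636, Δλ=-1.0406508 rad; a=sin²(Δφ/2)+cosφ1·cosφ2·sin²(Δλ/2)=0.2452037587; c=2·atan2(√a, √(1-a))=1.036085231; dist=6371·c=6600.899 ≈ 6600.9 km; running total=44913.0 km
Leg 5 bearing: y=sinΔλ·cosφ2=-0.86041562, x=cosφ1·sinφ2-sinφ1·cosφ2·cosΔλ=0.00067962; θ=atan2(y, x)=-89.9547° <0 so +360° → 270.0453° ≈ 270.0°
Leg 6: φ1=-0.0733195, φ2=0.6343486, Δφ=0.7076682, Δλ=-2.2623080 rad; a=sin²(Δφ/2)+cosφ1·cosφ2·sin²(Δλ/2)=0.7778382512; c=2·atan2(√a, √(1-a))=2.159972764; dist=6371·c=13761.186 ≈ 13761.2 km; running total=58674.2 km
Leg 6 bearing: y=sinΔλ·cosφ2=-0.62043045, x=cosφ1·sinφ2-sinφ1·cosφ2·cosΔλ=0.55343445; θ=atan2(y, x)=-48.2665° <0 so +360° → 311.7335° ≈ 311.7°
Leg 7: φ1=0.6343486, φ2=1.3113147, Δφ=0.6769661, Δλ=2.2346864 rad; a=sin²(Δφ/2)+cosφ1·cosφ2·sin²(Δλ/2)=0.2772652533; c=2·atan2(√a, √(1-a))=1.109097735; dist=6371·c=7066.062 ≈ 7066.1 km; running total=65740.3 km
Leg 7 bearing: y=sinΔλ·cosφ2=0.20208234, x=cosφ1·sinφ2-sinφ1·cosφ2·cosΔλ=0.87219244; θ=atan2(y, x)=13.0449° ≈ 13.0°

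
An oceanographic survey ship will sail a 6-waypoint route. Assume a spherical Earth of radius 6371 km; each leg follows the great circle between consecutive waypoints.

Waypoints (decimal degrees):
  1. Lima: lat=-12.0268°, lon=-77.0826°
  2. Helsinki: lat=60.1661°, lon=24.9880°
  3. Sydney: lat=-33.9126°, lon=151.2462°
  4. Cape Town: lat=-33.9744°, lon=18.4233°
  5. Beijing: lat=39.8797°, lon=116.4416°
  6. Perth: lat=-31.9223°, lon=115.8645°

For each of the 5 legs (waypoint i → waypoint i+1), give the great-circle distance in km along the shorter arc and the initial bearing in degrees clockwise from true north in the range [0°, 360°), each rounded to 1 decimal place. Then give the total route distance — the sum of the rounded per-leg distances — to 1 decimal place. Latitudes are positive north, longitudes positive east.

Leg 1: dist=11832.2 km, bearing=30.5°
Leg 2: dist=15204.0 km, bearing=77.5°
Leg 3: dist=11005.6 km, bearing=218.0°
Leg 4: dist=12960.4 km, bearing=58.2°
Leg 5: dist=7984.2 km, bearing=180.5°
Total: 58986.4 km

Leg 1: φ1=-0.2099073, φ2=1.0500965, Δφ=1.2600038, Δλ=1.7814680 rad; a=sin²(Δφ/2)+cosφ1·cosφ2·sin²(Δλ/2)=0.6412518733; c=2·atan2(√a, √(1-a))=1.857199501; dist=6371·c=11832.218 ≈ 11832.2 km; running total=11832.2 km
Leg 1 bearing: y=sinΔλ·cosφ2=0.48648819, x=cosφ1·sinφ2-sinφ1·cosφ2·cosΔλ=0.82675321; θ=atan2(y, x)=30.4739° ≈ 30.5°
Leg 2: φ1=1.0500965, φ2=-0.5918865, Δφ=-1.6419831, Δλ=2.2036213 rad; a=sin²(Δφ/2)+cosφ1·cosφ2·sin²(Δλ/2)=0.8640808291; c=2·atan2(√a, √(1-a))=2.386432319; dist=6371·c=15203.960 ≈ 15204.0 km; running total=27036.2 km
Leg 2 bearing: y=sinΔλ·cosφ2=0.66918976, x=cosφ1·sinφ2-sinφ1·cosφ2·cosΔλ=0.14820818; θ=atan2(y, x)=77.5120° ≈ 77.5°
Leg 3: φ1=-0.5918865, φ2=-0.5929651, Δφ=-0.0010786, Δλ=-2.3181969 rad; a=sin²(Δφ/2)+cosφ1·cosφ2·sin²(Δλ/2)=0.5780111683; c=2·atan2(√a, √(1-a))=1.727458708; dist=6371·c=11005.639 ≈ 11005.6 km; running total=38041.8 km
Leg 3 bearing: y=sinΔλ·cosφ2=-0.60824764, x=cosφ1·sinφ2-sinφ1·cosφ2·cosΔλ=-0.77826206; θ=atan2(y, x)=-141.9907° <0 so +360° → 218.0093° ≈ 218.0°
Leg 4: φ1=-0.5929651, φ2=0.6960321, Δφ=1.2889972, Δλ=1.7107421 rad; a=sin²(Δφ/2)+cosφ1·cosφ2·sin²(Δλ/2)=0.7235370017; c=2·atan2(√a, √(1-a))=2.034287873; dist=6371·c=12960.448 ≈ 12960.4 km; running total=51002.2 km
Leg 4 bearing: y=sinΔλ·cosφ2=0.75989001, x=cosφ1·sinφ2-sinφ1·cosφ2·cosΔλ=0.47190254; θ=atan2(y, x)=58.1591° ≈ 58.2°
Leg 5: φ1=0.6960321, φ2=-0.5571492, Δφ=-1.2531813, Δλ=-0.0100723 rad; a=sin²(Δφ/2)+cosφ1·cosφ2·sin²(Δλ/2)=0.3438656405; c=2·atan2(√a, √(1-a))=1.253216088; dist=6371·c=7984.240 ≈ 7984.2 km; running total=58986.4 km
Leg 5 bearing: y=sinΔλ·cosφ2=-0.00854888, x=cosφ1·sinφ2-sinφ1·cosφ2·cosΔλ=-0.94995535; θ=atan2(y, x)=-179.4844° <0 so +360° → 180.5156° ≈ 180.5°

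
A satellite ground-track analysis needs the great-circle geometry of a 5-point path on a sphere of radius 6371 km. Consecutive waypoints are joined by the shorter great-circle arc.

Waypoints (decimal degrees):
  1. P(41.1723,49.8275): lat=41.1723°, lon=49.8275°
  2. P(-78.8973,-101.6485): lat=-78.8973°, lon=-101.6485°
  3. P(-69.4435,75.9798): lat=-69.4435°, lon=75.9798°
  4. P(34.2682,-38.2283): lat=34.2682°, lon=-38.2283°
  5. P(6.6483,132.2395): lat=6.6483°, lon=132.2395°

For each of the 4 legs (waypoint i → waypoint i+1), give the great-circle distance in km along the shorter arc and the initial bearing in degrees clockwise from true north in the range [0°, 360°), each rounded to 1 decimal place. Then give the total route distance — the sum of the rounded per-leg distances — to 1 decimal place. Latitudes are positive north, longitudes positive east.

Leg 1: φ1=0.7185922, φ2=-1.3770177, Δφ=-2.0956099, Δλ=-2.6437549 rad; a=sin²(Δφ/2)+cosφ1·cosφ2·sin²(Δλ/2)=0.8866809417; c=2·atan2(√a, √(1-a))=2.454923410; dist=6371·c=15640.317 ≈ 15640.3 km; running total=15640.3 km
Leg 1 bearing: y=sinΔλ·cosφ2=-0.09195649, x=cosφ1·sinφ2-sinφ1·cosφ2·cosΔλ=-0.62726023; θ=atan2(y, x)=-171.6598° <0 so +360° → 188.3402° ≈ 188.3°
Leg 2: φ1=-1.3770177, φ2=-1.2120177, Δφ=0.1649999, Δλ=3.1001987 rad; a=sin²(Δφ/2)+cosφ1·cosφ2·sin²(Δλ/2)=0.0743785000; c=2·atan2(√a, √(1-a))=0.552446915; dist=6371·c=3519.639 ≈ 3519.6 km; running total=19159.9 km
Leg 2 bearing: y=sinΔλ·cosφ2=0.01453055, x=cosφ1·sinφ2-sinφ1·cosφ2·cosΔλ=-0.52457051; θ=atan2(y, x)=178.4133° ≈ 178.4°
Leg 3: φ1=-1.2120177, φ2=0.5980929, Δφ=1.8101106, Δλ=-1.9933074 rad; a=sin²(Δφ/2)+cosφ1·cosφ2·sin²(Δλ/2)=0.8231015757; c=2·atan2(√a, √(1-a))=2.273395087; dist=6371·c=14483.800 ≈ 14483.8 km; running total=33643.7 km
Leg 3 bearing: y=sinΔλ·cosφ2=-0.75373814, x=cosφ1·sinφ2-sinφ1·cosφ2·cosΔλ=-0.11958390; θ=atan2(y, x)=-99.0151° <0 so +360° → 260.9849° ≈ 261.0°
Leg 4: φ1=0.5980929, φ2=0.1160347, Δφ=-0.4820582, Δλ=2.9752244 rad; a=sin²(Δφ/2)+cosφ1·cosφ2·sin²(Δλ/2)=0.8721655518; c=2·atan2(√a, √(1-a))=2.410328982; dist=6371·c=15356.206 ≈ 15356.2 km; running total=48999.9 km
Leg 4 bearing: y=sinΔλ·cosφ2=0.16448828, x=cosφ1·sinφ2-sinφ1·cosφ2·cosΔλ=0.64723629; θ=atan2(y, x)=14.2592° ≈ 14.3°

Leg 1: dist=15640.3 km, bearing=188.3°
Leg 2: dist=3519.6 km, bearing=178.4°
Leg 3: dist=14483.8 km, bearing=261.0°
Leg 4: dist=15356.2 km, bearing=14.3°
Total: 48999.9 km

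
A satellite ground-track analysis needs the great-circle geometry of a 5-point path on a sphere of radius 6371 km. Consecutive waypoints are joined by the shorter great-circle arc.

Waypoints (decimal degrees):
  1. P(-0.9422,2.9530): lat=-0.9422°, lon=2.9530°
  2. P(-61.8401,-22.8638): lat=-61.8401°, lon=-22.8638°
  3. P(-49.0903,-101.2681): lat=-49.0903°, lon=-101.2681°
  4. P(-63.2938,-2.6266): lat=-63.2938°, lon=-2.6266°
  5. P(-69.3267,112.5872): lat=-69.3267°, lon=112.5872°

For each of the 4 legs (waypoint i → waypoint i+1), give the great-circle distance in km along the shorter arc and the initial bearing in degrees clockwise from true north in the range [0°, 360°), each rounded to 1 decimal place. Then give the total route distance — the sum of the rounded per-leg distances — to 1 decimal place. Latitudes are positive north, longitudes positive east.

Leg 1: φ1=-0.0164445, φ2=-1.0793134, Δφ=-1.0628689, Δλ=-0.4505882 rad; a=sin²(Δφ/2)+cosφ1·cosφ2·sin²(Δλ/2)=0.2803647080; c=2·atan2(√a, √(1-a))=1.116009761; dist=6371·c=7110.098 ≈ 7110.1 km; running total=7110.1 km
Leg 1 bearing: y=sinΔλ·cosφ2=-0.20552486, x=cosφ1·sinφ2-sinφ1·cosφ2·cosΔλ=-0.87452895; θ=atan2(y, x)=-166.7748° <0 so +360° → 193.2252° ≈ 193.2°
Leg 2: φ1=-1.0793134, φ2=-0.8567874, Δφ=0.2225260, Δλ=-1.3684132 rad; a=sin²(Δφ/2)+cosφ1·cosφ2·sin²(Δλ/2)=0.1357951409; c=2·atan2(√a, √(1-a))=0.754798348; dist=6371·c=4808.820 ≈ 4808.8 km; running total=11918.9 km
Leg 2 bearing: y=sinΔλ·cosφ2=-0.64150312, x=cosφ1·sinφ2-sinφ1·cosφ2·cosΔλ=-0.24060971; θ=atan2(y, x)=-110.5597° <0 so +360° → 249.4403° ≈ 249.4°
Leg 3: φ1=-0.8567874, φ2=-1.1046852, Δφ=-0.2478978, Δλ=1.7216190 rad; a=sin²(Δφ/2)+cosφ1·cosφ2·sin²(Δλ/2)=0.1845490874; c=2·atan2(√a, √(1-a))=0.888081312; dist=6371·c=5657.966 ≈ 5658.0 km; running total=17576.9 km
Leg 3 bearing: y=sinΔλ·cosφ2=0.44431382, x=cosφ1·sinφ2-sinφ1·cosφ2·cosΔλ=-0.63604097; θ=atan2(y, x)=145.0633° ≈ 145.1°
Leg 4: φ1=-1.1046852, φ2=-1.2099792, Δφ=-0.1052940, Δλ=2.0108602 rad; a=sin²(Δφ/2)+cosφ1·cosφ2·sin²(Δλ/2)=0.1158943643; c=2·atan2(√a, √(1-a))=0.694753909; dist=6371·c=4426.277 ≈ 4426.3 km; running total=22003.2 km
Leg 4 bearing: y=sinΔλ·cosφ2=0.31940292, x=cosφ1·sinφ2-sinφ1·cosφ2·cosΔλ=-0.55482720; θ=atan2(y, x)=150.0718° ≈ 150.1°

Leg 1: dist=7110.1 km, bearing=193.2°
Leg 2: dist=4808.8 km, bearing=249.4°
Leg 3: dist=5658.0 km, bearing=145.1°
Leg 4: dist=4426.3 km, bearing=150.1°
Total: 22003.2 km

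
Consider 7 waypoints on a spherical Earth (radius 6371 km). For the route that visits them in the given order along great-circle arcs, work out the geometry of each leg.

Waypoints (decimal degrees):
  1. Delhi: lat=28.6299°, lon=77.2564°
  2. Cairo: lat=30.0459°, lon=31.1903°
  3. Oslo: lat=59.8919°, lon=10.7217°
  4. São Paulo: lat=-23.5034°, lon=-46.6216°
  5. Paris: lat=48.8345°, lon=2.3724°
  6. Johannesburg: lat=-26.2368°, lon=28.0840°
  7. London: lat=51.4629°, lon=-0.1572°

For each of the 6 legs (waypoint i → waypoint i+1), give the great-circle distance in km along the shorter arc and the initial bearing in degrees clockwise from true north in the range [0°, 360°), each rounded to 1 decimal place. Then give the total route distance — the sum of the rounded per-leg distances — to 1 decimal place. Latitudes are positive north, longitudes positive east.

Leg 1: dist=4437.6 km, bearing=283.7°
Leg 2: dist=3654.4 km, bearing=341.1°
Leg 3: dist=10625.0 km, bearing=230.9°
Leg 4: dist=9396.0 km, bearing=29.9°
Leg 5: dist=8730.2 km, bearing=156.6°
Leg 6: dist=9070.7 km, bearing=342.7°
Total: 45913.9 km

Leg 1: φ1=0.4996860, φ2=0.5243999, Δφ=0.0247139, Δλ=-0.8040051 rad; a=sin²(Δφ/2)+cosφ1·cosφ2·sin²(Δλ/2)=0.1164654714; c=2·atan2(√a, √(1-a))=0.696536167; dist=6371·c=4437.632 ≈ 4437.6 km; running total=4437.6 km
Leg 1 bearing: y=sinΔλ·cosφ2=-0.62337151, x=cosφ1·sinφ2-sinφ1·cosφ2·cosΔλ=0.15170045; θ=atan2(y, x)=-76.3227° <0 so +360° → 283.6773° ≈ 283.7°
Leg 2: φ1=0.5243999, φ2=1.0453109, Δφ=0.5209110, Δλ=-0.3572445 rad; a=sin²(Δφ/2)+cosφ1·cosφ2·sin²(Δλ/2)=0.0800245597; c=2·atan2(√a, √(1-a))=0.573603626; dist=6371·c=3654.429 ≈ 3654.4 km; running total=8092.0 km
Leg 2 bearing: y=sinΔλ·cosφ2=-0.17541806, x=cosφ1·sinφ2-sinφ1·cosφ2·cosΔλ=0.51352801; θ=atan2(y, x)=-18.8599° <0 so +360° → 341.1401° ≈ 341.1°
Leg 3: φ1=1.0453109, φ2=-0.4102117, Δφ=-1.4555226, Δλ=-1.0008294 rad; a=sin²(Δφ/2)+cosφ1·cosφ2·sin²(Δλ/2)=0.5483853409; c=2·atan2(√a, √(1-a))=1.667718685; dist=6371·c=10625.036 ≈ 10625.0 km; running total=18717.0 km
Leg 3 bearing: y=sinΔλ·cosφ2=-0.77207021, x=cosφ1·sinφ2-sinφ1·cosφ2·cosΔλ=-0.62812660; θ=atan2(y, x)=-129.1305° <0 so +360° → 230.8695° ≈ 230.9°
Leg 4: φ1=-0.4102117, φ2=0.8523228, Δφ=1.2625345, Δλ=0.8551066 rad; a=sin²(Δφ/2)+cosφ1·cosφ2·sin²(Δλ/2)=0.4520806998; c=2·atan2(√a, √(1-a))=1.474810403; dist=6371·c=9396.017 ≈ 9396.0 km; running total=28113.0 km
Leg 4 bearing: y=sinΔλ·cosφ2=0.49673200, x=cosφ1·sinφ2-sinφ1·cosφ2·cosΔλ=0.86259624; θ=atan2(y, x)=29.9358° ≈ 29.9°
Leg 5: φ1=0.8523228, φ2=-0.4579185, Δφ=-1.3102414, Δλ=0.4487521 rad; a=sin²(Δφ/2)+cosφ1·cosφ2·sin²(Δλ/2)=0.4004206240; c=2·atan2(√a, √(1-a))=1.370296926; dist=6371·c=8730.162 ≈ 8730.2 km; running total=36843.2 km
Leg 5 bearing: y=sinΔλ·cosφ2=0.38914482, x=cosφ1·sinφ2-sinφ1·cosφ2·cosΔλ=-0.89938985; θ=atan2(y, x)=156.6030° ≈ 156.6°
Leg 6: φ1=-0.4579185, φ2=0.8981970, Δφ=1.3561156, Δλ=-0.4929019 rad; a=sin²(Δφ/2)+cosφ1·cosφ2·sin²(Δλ/2)=0.4267431068; c=2·atan2(√a, √(1-a))=1.423753227; dist=6371·c=9070.732 ≈ 9070.7 km; running total=45913.9 km
Leg 6 bearing: y=sinΔλ·cosφ2=-0.29480392, x=cosφ1·sinφ2-sinφ1·cosφ2·cosΔλ=0.94425863; θ=atan2(y, x)=-17.3387° <0 so +360° → 342.6613° ≈ 342.7°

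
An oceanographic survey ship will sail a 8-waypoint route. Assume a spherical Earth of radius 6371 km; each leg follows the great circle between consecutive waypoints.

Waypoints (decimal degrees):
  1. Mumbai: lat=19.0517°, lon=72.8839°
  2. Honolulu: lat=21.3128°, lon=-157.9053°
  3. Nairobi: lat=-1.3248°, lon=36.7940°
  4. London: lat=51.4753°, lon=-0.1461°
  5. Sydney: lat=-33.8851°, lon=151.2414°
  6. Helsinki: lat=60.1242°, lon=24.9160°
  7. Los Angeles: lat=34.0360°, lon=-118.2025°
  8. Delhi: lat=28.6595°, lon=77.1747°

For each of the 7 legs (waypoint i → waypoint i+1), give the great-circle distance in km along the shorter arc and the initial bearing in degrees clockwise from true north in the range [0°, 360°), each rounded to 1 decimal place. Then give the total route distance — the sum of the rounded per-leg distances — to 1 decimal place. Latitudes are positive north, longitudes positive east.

Leg 1: φ1=0.3325149, φ2=0.3719785, Δφ=0.0394636, Δλ=-4.0280314 rad; a=sin²(Δφ/2)+cosφ1·cosφ2·sin²(Δλ/2)=0.7190202520; c=2·atan2(√a, √(1-a))=2.024214091; dist=6371·c=12896.268 ≈ 12896.3 km; running total=12896.3 km
Leg 1 bearing: y=sinΔλ·cosφ2=0.72183508, x=cosφ1·sinφ2-sinφ1·cosφ2·cosΔλ=0.53579347; θ=atan2(y, x)=53.4148° ≈ 53.4°
Leg 2: φ1=0.3719785, φ2=-0.0231221, Δφ=-0.3951007, Δλ=3.3981438 rad; a=sin²(Δφ/2)+cosφ1·cosφ2·sin²(Δλ/2)=0.9546407903; c=2·atan2(√a, √(1-a))=2.712350904; dist=6371·c=17280.388 ≈ 17280.4 km; running total=30176.7 km
Leg 2 bearing: y=sinΔλ·cosφ2=-0.25367830, x=cosφ1·sinφ2-sinφ1·cosφ2·cosΔλ=0.32993079; θ=atan2(y, x)=-37.5561° <0 so +360° → 322.4439° ≈ 322.4°
Leg 3: φ1=-0.0231221, φ2=0.8984135, Δφ=0.9215356, Δλ=-0.6447264 rad; a=sin²(Δφ/2)+cosφ1·cosφ2·sin²(Δλ/2)=0.2601987572; c=2·atan2(√a, √(1-a))=1.070594686; dist=6371·c=6820.759 ≈ 6820.8 km; running total=36997.5 km
Leg 3 bearing: y=sinΔλ·cosφ2=-0.37432142, x=cosφ1·sinφ2-sinφ1·cosφ2·cosΔλ=0.79364030; θ=atan2(y, x)=-25.2510° <0 so +360° → 334.7490° ≈ 334.7°
Leg 4: φ1=0.8984135, φ2=-0.5914066, Δφ=-1.4898200, Δλ=2.6422103 rad; a=sin²(Δφ/2)+cosφ1·cosφ2·sin²(Δλ/2)=0.9450488083; c=2·atan2(√a, √(1-a))=2.668355631; dist=6371·c=17000.094 ≈ 17000.1 km; running total=53997.6 km
Leg 4 bearing: y=sinΔλ·cosφ2=0.39754854, x=cosφ1·sinφ2-sinφ1·cosφ2·cosΔλ=0.22289322; θ=atan2(y, x)=60.7220° ≈ 60.7°
Leg 5: φ1=-0.5914066, φ2=1.0493653, Δφ=1.6407718, Δλ=-2.2047942 rad; a=sin²(Δφ/2)+cosφ1·cosφ2·sin²(Δλ/2)=0.8641970927; c=2·atan2(√a, √(1-a))=2.386771635; dist=6371·c=15206.122 ≈ 15206.1 km; running total=69203.7 km
Leg 5 bearing: y=sinΔλ·cosφ2=-0.40131947, x=cosφ1·sinφ2-sinφ1·cosφ2·cosΔλ=0.55532386; θ=atan2(y, x)=-35.8548° <0 so +360° → 324.1452° ≈ 324.1°
Leg 6: φ1=1.0493653, φ2=0.5940403, Δφ=-0.4553250, Δλ=-2.4978890 rad; a=sin²(Δφ/2)+cosφ1·cosφ2·sin²(Δλ/2)=0.4224235801; c=2·atan2(√a, √(1-a))=1.415014162; dist=6371·c=9015.055 ≈ 9015.1 km; running total=78218.8 km
Leg 6 bearing: y=sinΔλ·cosφ2=-0.49734587, x=cosφ1·sinφ2-sinφ1·cosφ2·cosΔλ=0.85356586; θ=atan2(y, x)=-30.2280° <0 so +360° → 329.7720° ≈ 329.8°
Leg 7: φ1=0.5940403, φ2=0.5002026, Δφ=-0.0938376, Δλ=3.4099754 rad; a=sin²(Δφ/2)+cosφ1·cosφ2·sin²(Δλ/2)=0.7163438743; c=2·atan2(√a, √(1-a))=2.018268252; dist=6371·c=12858.387 ≈ 12858.4 km; running total=91077.2 km
Leg 7 bearing: y=sinΔλ·cosφ2=-0.23268495, x=cosφ1·sinφ2-sinφ1·cosφ2·cosΔλ=0.87099887; θ=atan2(y, x)=-14.9571° <0 so +360° → 345.0429° ≈ 345.0°

Leg 1: dist=12896.3 km, bearing=53.4°
Leg 2: dist=17280.4 km, bearing=322.4°
Leg 3: dist=6820.8 km, bearing=334.7°
Leg 4: dist=17000.1 km, bearing=60.7°
Leg 5: dist=15206.1 km, bearing=324.1°
Leg 6: dist=9015.1 km, bearing=329.8°
Leg 7: dist=12858.4 km, bearing=345.0°
Total: 91077.2 km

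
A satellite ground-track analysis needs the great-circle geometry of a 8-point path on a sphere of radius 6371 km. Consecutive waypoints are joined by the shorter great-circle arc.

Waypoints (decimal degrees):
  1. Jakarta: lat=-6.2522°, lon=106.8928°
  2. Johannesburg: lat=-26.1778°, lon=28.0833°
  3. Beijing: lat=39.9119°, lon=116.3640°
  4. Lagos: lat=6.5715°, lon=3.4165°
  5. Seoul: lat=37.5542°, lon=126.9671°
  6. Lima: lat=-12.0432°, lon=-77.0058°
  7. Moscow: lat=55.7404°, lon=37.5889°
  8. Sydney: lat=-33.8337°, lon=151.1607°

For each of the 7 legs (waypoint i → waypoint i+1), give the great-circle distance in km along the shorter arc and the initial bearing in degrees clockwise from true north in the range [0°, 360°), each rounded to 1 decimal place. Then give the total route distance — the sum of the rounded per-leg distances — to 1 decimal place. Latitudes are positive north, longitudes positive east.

Leg 1: φ1=-0.1091215, φ2=-0.4568888, Δφ=-0.3477673, Δλ=-1.3754853 rad; a=sin²(Δφ/2)+cosφ1·cosφ2·sin²(Δλ/2)=0.3894129586; c=2·atan2(√a, √(1-a))=1.347778122; dist=6371·c=8586.694 ≈ 8586.7 km; running total=8586.7 km
Leg 1 bearing: y=sinΔλ·cosφ2=-0.88036686, x=cosφ1·sinφ2-sinφ1·cosφ2·cosΔλ=-0.41956671; θ=atan2(y, x)=-115.4816° <0 so +360° → 244.5184° ≈ 244.5°
Leg 2: φ1=-0.4568888, φ2=0.6965941, Δφ=1.1534829, Δλ=1.5407889 rad; a=sin²(Δφ/2)+cosφ1·cosφ2·sin²(Δλ/2)=0.6311991471; c=2·atan2(√a, √(1-a))=1.836303076; dist=6371·c=11699.087 ≈ 11699.1 km; running total=20285.8 km
Leg 2 bearing: y=sinΔλ·cosφ2=0.76668660, x=cosφ1·sinφ2-sinφ1·cosφ2·cosΔλ=0.58595119; θ=atan2(y, x)=52.6106° ≈ 52.6°
Leg 3: φ1=0.6965941, φ2=0.1146943, Δφ=-0.5818998, Δλ=-1.9713058 rad; a=sin²(Δφ/2)+cosφ1·cosφ2·sin²(Δλ/2)=0.6118318215; c=2·atan2(√a, √(1-a))=1.796368055; dist=6371·c=11444.661 ≈ 11444.7 km; running total=31730.5 km
Leg 3 bearing: y=sinΔλ·cosφ2=-0.91481226, x=cosφ1·sinφ2-sinφ1·cosφ2·cosΔλ=0.33629319; θ=atan2(y, x)=-69.8161° <0 so +360° → 290.1839° ≈ 290.2°
Leg 4: φ1=0.1146943, φ2=0.6554444, Δφ=0.5407501, Δλ=2.1563648 rad; a=sin²(Δφ/2)+cosφ1·cosφ2·sin²(Δλ/2)=0.6827568077; c=2·atan2(√a, √(1-a))=1.944980866; dist=6371·c=12391.473 ≈ 12391.5 km; running total=44122.0 km
Leg 4 bearing: y=sinΔλ·cosφ2=0.66069891, x=cosφ1·sinφ2-sinφ1·cosφ2·cosΔλ=0.65564986; θ=atan2(y, x)=45.2198° ≈ 45.2°
Leg 5: φ1=0.6554444, φ2=-0.2101935, Δφ=-0.8656379, Δλ=-3.5599987 rad; a=sin²(Δφ/2)+cosφ1·cosφ2·sin²(Δλ/2)=0.9178105101; c=2·atan2(√a, √(1-a))=2.560058695; dist=6371·c=16310.134 ≈ 16310.1 km; running total=60432.1 km
Leg 5 bearing: y=sinΔλ·cosφ2=0.39736197, x=cosφ1·sinφ2-sinφ1·cosφ2·cosΔλ=0.37926373; θ=atan2(y, x)=46.3350° ≈ 46.3°
Leg 6: φ1=-0.2101935, φ2=0.9728535, Δφ=1.1830470, Δλ=2.0000548 rad; a=sin²(Δφ/2)+cosφ1·cosφ2·sin²(Δλ/2)=0.7007930190; c=2·atan2(√a, √(1-a))=1.984044337; dist=6371·c=12640.346 ≈ 12640.3 km; running total=73072.4 km
Leg 6 bearing: y=sinΔλ·cosφ2=0.51187016, x=cosφ1·sinφ2-sinφ1·cosφ2·cosΔλ=0.75941925; θ=atan2(y, x)=33.9811° ≈ 34.0°
Leg 7: φ1=0.9728535, φ2=-0.5905095, Δφ=-1.5633630, Δλ=1.9822018 rad; a=sin²(Δφ/2)+cosφ1·cosφ2·sin²(Δλ/2)=0.8235885715; c=2·atan2(√a, √(1-a))=2.274672030; dist=6371·c=14491.936 ≈ 14491.9 km; running total=87564.3 km
Leg 7 bearing: y=sinΔλ·cosφ2=0.76134682, x=cosφ1·sinφ2-sinφ1·cosφ2·cosΔλ=-0.03889437; θ=atan2(y, x)=92.9245° ≈ 92.9°

Leg 1: dist=8586.7 km, bearing=244.5°
Leg 2: dist=11699.1 km, bearing=52.6°
Leg 3: dist=11444.7 km, bearing=290.2°
Leg 4: dist=12391.5 km, bearing=45.2°
Leg 5: dist=16310.1 km, bearing=46.3°
Leg 6: dist=12640.3 km, bearing=34.0°
Leg 7: dist=14491.9 km, bearing=92.9°
Total: 87564.3 km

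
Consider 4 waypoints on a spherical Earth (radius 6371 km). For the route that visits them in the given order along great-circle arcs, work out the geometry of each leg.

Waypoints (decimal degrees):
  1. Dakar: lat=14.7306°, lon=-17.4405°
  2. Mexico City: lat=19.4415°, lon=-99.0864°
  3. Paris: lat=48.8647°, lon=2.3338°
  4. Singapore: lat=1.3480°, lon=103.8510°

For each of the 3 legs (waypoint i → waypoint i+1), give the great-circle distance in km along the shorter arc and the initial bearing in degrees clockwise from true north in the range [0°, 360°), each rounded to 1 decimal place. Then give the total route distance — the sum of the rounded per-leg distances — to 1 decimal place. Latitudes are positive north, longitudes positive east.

Leg 1: dist=8613.1 km, bearing=287.1°
Leg 2: dist=9190.7 km, bearing=40.6°
Leg 3: dist=10732.8 km, bearing=80.4°
Total: 28536.6 km

Leg 1: φ1=0.2570975, φ2=0.3393182, Δφ=0.0822207, Δλ=-1.4249898 rad; a=sin²(Δφ/2)+cosφ1·cosφ2·sin²(Δλ/2)=0.3914315190; c=2·atan2(√a, √(1-a))=1.351915834; dist=6371·c=8613.056 ≈ 8613.1 km; running total=8613.1 km
Leg 1 bearing: y=sinΔλ·cosφ2=-0.93297588, x=cosφ1·sinφ2-sinφ1·cosφ2·cosΔλ=0.28706714; θ=atan2(y, x)=-72.8974° <0 so +360° → 287.1026° ≈ 287.1°
Leg 2: φ1=0.3393182, φ2=0.8528499, Δφ=0.5135317, Δλ=1.7701164 rad; a=sin²(Δφ/2)+cosφ1·cosφ2·sin²(Δλ/2)=0.4360714489; c=2·atan2(√a, √(1-a))=1.442588281; dist=6371·c=9190.730 ≈ 9190.7 km; running total=17803.8 km
Leg 2 bearing: y=sinΔλ·cosφ2=0.64481511, x=cosφ1·sinφ2-sinφ1·cosφ2·cosΔλ=0.75356886; θ=atan2(y, x)=40.5530° ≈ 40.6°
Leg 3: φ1=0.8528499, φ2=0.0235270, Δφ=-0.8293229, Δλ=1.7718094 rad; a=sin²(Δφ/2)+cosφ1·cosφ2·sin²(Δλ/2)=0.5567956469; c=2·atan2(√a, √(1-a))=1.684633328; dist=6371·c=10732.799 ≈ 10732.8 km; running total=28536.6 km
Leg 3 bearing: y=sinΔλ·cosφ2=0.97959364, x=cosφ1·sinφ2-sinφ1·cosφ2·cosΔλ=0.16581112; θ=atan2(y, x)=80.3929° ≈ 80.4°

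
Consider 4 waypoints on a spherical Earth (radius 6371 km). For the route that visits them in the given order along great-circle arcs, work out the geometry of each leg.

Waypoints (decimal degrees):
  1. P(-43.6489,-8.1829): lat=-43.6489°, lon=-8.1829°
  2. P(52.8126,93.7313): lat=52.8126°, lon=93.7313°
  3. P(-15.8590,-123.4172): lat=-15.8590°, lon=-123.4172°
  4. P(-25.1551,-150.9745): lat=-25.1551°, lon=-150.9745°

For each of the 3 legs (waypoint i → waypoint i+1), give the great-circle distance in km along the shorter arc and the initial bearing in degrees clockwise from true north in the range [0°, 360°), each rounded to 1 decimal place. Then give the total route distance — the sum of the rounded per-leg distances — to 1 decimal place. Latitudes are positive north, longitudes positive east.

Leg 1: dist=14433.7 km, bearing=50.3°
Leg 2: dist=14781.4 km, bearing=52.5°
Leg 3: dist=3043.0 km, bearing=245.6°
Total: 32258.1 km

Leg 1: φ1=-0.7618170, φ2=0.9217538, Δφ=1.6835708, Δλ=1.7787383 rad; a=sin²(Δφ/2)+cosφ1·cosφ2·sin²(Δλ/2)=0.8200880520; c=2·atan2(√a, √(1-a))=2.265523805; dist=6371·c=14433.652 ≈ 14433.7 km; running total=14433.7 km
Leg 1 bearing: y=sinΔλ·cosφ2=0.59140334, x=cosφ1·sinφ2-sinφ1·cosφ2·cosΔλ=0.49032300; θ=atan2(y, x)=50.3384° ≈ 50.3°
Leg 2: φ1=0.9217538, φ2=-0.2767918, Δφ=-1.1985455, Δλ=-3.7899563 rad; a=sin²(Δφ/2)+cosφ1·cosφ2·sin²(Δλ/2)=0.8405686337; c=2·atan2(√a, √(1-a))=2.320111155; dist=6371·c=14781.428 ≈ 14781.4 km; running total=29215.1 km
Leg 2 bearing: y=sinΔλ·cosφ2=0.58089738, x=cosφ1·sinφ2-sinφ1·cosφ2·cosΔλ=0.44565710; θ=atan2(y, x)=52.5050° ≈ 52.5°
Leg 3: φ1=-0.2767918, φ2=-0.4390393, Δφ=-0.1622476, Δλ=-0.4809656 rad; a=sin²(Δφ/2)+cosφ1·cosφ2·sin²(Δλ/2)=0.0559581272; c=2·atan2(√a, √(1-a))=0.477636748; dist=6371·c=3043.024 ≈ 3043.0 km; running total=32258.1 km
Leg 3 bearing: y=sinΔλ·cosφ2=-0.41875931, x=cosφ1·sinφ2-sinφ1·cosφ2·cosΔλ=-0.18959931; θ=atan2(y, x)=-114.3593° <0 so +360° → 245.6407° ≈ 245.6°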